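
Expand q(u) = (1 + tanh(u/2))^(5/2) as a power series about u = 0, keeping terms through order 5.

25*u^5/24576 - 165*u^4/2048 - 25*u^3/384 + 15*u^2/32 + 5*u/4 + 1

Substitute the inner expansion into the outer series and collect powers.
[u^0] = 1;  [u^1] = 5/4;  [u^2] = 15/32;  [u^3] = -25/384;  [u^4] = -165/2048;  [u^5] = 25/24576.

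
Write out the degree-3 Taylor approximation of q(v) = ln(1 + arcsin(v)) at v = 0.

Substitute the inner expansion into the outer series and collect powers.

v^3/2 - v^2/2 + v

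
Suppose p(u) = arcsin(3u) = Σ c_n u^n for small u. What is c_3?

9/2

p(0) = 0
p′(0) = 3
p′′(0) = 0
p′′′(0) = 27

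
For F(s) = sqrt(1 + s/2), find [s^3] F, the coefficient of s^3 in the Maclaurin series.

1/128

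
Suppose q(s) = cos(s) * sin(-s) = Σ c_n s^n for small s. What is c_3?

Expand each factor separately, then convolve coefficients.
q(0) = 0
q′(0) = -1
q′′(0) = 0
q′′′(0) = 4

2/3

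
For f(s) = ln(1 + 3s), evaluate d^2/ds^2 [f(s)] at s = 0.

Differentiate repeatedly and evaluate at the center.
The coefficient of s^2 in the expansion is -9/2, so f′′(0) = 2! * (-9/2) = -9.

-9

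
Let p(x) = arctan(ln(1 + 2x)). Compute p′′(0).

Compose series: expand the inner function first, then feed it into the outer expansion.
The coefficient of x^2 in the expansion is -2, so p′′(0) = 2! * (-2) = -4.

-4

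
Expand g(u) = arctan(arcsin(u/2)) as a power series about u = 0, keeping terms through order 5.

Let u equal the inner series; expand the outer function in u and truncate.
g(0) = 0
g′(0) = 1/2
g′′(0) = 0
g′′′(0) = -1/8
g^(4)(0) = 0
g^(5)(0) = 13/32

13*u^5/3840 - u^3/48 + u/2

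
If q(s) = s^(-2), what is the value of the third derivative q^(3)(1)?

Use the known series and substitute for the argument.
The coefficient of (s - 1)^3 in the expansion is -4, so q′′′(1) = 3! * (-4) = -24.

-24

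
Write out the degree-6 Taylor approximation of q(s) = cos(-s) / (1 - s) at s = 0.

389*s^6/720 + 13*s^5/24 + 13*s^4/24 + s^3/2 + s^2/2 + s + 1

Use 1/(1 - r) = Σ r^k on the denominator, then take the Cauchy product.
[s^0] = 1;  [s^1] = 1;  [s^2] = 1/2;  [s^3] = 1/2;  [s^4] = 13/24;  [s^5] = 13/24;  [s^6] = 389/720.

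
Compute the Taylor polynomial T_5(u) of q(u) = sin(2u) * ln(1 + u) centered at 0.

u^5/6 - 2*u^4/3 - u^3 + 2*u^2

Multiply the two series term by term and collect like powers.
[u^0] = 0;  [u^1] = 0;  [u^2] = 2;  [u^3] = -1;  [u^4] = -2/3;  [u^5] = 1/6.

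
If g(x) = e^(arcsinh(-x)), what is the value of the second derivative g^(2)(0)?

Let u equal the inner series; expand the outer function in u and truncate.
From the series, [x^2] g = 1/2; multiply by 2! = 2 to get 1.

1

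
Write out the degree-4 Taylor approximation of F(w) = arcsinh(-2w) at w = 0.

4*w^3/3 - 2*w

F(0) = 0
F′(0) = -2
F′′(0) = 0
F′′′(0) = 8
F^(4)(0) = 0
Dividing each by k! gives the coefficients c_0, ..., c_4.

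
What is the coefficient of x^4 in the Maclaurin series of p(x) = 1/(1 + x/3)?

1/81

c_4 = p^(4)(0)/4! = 1/81.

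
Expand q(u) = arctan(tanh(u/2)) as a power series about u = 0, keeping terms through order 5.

Let u equal the inner series; expand the outer function in u and truncate.

u^5/48 - u^3/12 + u/2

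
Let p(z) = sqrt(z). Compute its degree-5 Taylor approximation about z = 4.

Use the known series and substitute for the argument.
p(4) = 2
p′(4) = 1/4
p′′(4) = -1/32
p′′′(4) = 3/256
p^(4)(4) = -15/2048
p^(5)(4) = 105/16384
Dividing each by k! gives the coefficients c_0, ..., c_5.

7*(z - 4)^5/131072 - 5*(z - 4)^4/16384 + (z - 4)^3/512 - (z - 4)^2/64 + (z - 4)/4 + 2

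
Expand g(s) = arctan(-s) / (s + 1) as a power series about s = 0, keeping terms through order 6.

13*s^6/15 - 13*s^5/15 + 2*s^4/3 - 2*s^3/3 + s^2 - s

Expand 1/(denominator) as a geometric series and multiply by the numerator's series.
[s^0] = 0;  [s^1] = -1;  [s^2] = 1;  [s^3] = -2/3;  [s^4] = 2/3;  [s^5] = -13/15;  [s^6] = 13/15.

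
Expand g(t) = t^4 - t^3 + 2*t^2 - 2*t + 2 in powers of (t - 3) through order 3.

11*(t - 3)^3 + 47*(t - 3)^2 + 91*(t - 3) + 68

Use the known series and substitute for the argument.
g(3) = 68
g′(3) = 91
g′′(3) = 94
g′′′(3) = 66
The Taylor polynomial is Σ g^(k)(3)/k! · (t - 3)^k.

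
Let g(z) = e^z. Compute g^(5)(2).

e^(2)

The coefficient of (z - 2)^5 in the expansion is e^(2)/120, so g^(5)(2) = 5! * (e^(2)/120) = e^(2).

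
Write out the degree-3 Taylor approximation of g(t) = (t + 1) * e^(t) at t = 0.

Multiply each power in the prefactor through the base expansion.
[t^0] = 1;  [t^1] = 2;  [t^2] = 3/2;  [t^3] = 2/3.

2*t^3/3 + 3*t^2/2 + 2*t + 1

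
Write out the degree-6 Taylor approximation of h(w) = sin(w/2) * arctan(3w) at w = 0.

Take the Cauchy product of the two expansions.
h(0) = 0
h′(0) = 0
h′′(0) = 3
h′′′(0) = 0
h^(4)(0) = -219/2
h^(5)(0) = 0
h^(6)(0) = 282105/16

6269*w^6/256 - 73*w^4/16 + 3*w^2/2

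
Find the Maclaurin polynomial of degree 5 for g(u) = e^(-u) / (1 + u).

-163*u^5/60 + 65*u^4/24 - 8*u^3/3 + 5*u^2/2 - 2*u + 1

Take the Cauchy product of the two expansions.
g(0) = 1
g′(0) = -2
g′′(0) = 5
g′′′(0) = -16
g^(4)(0) = 65
g^(5)(0) = -326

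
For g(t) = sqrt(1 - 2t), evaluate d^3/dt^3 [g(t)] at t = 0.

-3

The coefficient of t^3 in the expansion is -1/2, so g′′′(0) = 3! * (-1/2) = -3.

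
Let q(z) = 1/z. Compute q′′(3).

The coefficient of (z - 3)^2 in the expansion is 1/27, so q′′(3) = 2! * (1/27) = 2/27.

2/27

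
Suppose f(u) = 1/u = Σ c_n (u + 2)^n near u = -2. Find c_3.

-1/16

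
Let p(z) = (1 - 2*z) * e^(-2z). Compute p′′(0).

Shift and add copies of the series according to the polynomial's terms.
From the series, [z^2] p = 6; multiply by 2! = 2 to get 12.

12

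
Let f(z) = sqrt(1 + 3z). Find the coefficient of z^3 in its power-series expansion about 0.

Apply the Taylor formula c_k = f^(k)(a)/k!.
f(0) = 1
f′(0) = 3/2
f′′(0) = -9/4
f′′′(0) = 81/8

27/16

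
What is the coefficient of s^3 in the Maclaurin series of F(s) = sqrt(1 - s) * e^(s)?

Take the Cauchy product of the two expansions.

-13/48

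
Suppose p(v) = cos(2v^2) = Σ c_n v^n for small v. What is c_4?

p(0) = 1
p′(0) = 0
p′′(0) = 0
p′′′(0) = 0
p^(4)(0) = -48

-2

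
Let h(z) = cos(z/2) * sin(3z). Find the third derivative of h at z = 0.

Write out both Maclaurin series and multiply, keeping only the needed powers.
From the series, [z^3] h = -39/8; multiply by 3! = 6 to get -117/4.

-117/4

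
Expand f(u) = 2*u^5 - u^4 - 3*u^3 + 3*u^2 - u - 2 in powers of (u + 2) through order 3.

85*(u + 2)^3 - 163*(u + 2)^2 + 143*(u + 2) - 44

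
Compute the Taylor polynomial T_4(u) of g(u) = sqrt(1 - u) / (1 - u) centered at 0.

35*u^4/128 + 5*u^3/16 + 3*u^2/8 + u/2 + 1

Write out both Maclaurin series and multiply, keeping only the needed powers.
g(0) = 1
g′(0) = 1/2
g′′(0) = 3/4
g′′′(0) = 15/8
g^(4)(0) = 105/16
Then c_k = g^(k)(0)/k! gives each Taylor coefficient.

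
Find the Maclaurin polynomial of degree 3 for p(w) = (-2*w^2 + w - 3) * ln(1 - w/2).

Multiply each power in the prefactor through the base expansion.
p(0) = 0
p′(0) = 3/2
p′′(0) = -1/4
p′′′(0) = 6
The Taylor polynomial is Σ p^(k)(0)/k! · w^k.

w^3 - w^2/8 + 3*w/2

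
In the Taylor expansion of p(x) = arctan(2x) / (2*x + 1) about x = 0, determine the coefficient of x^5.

416/15

Multiply the numerator's expansion by the denominator's geometric series.
p(0) = 0
p′(0) = 2
p′′(0) = -8
p′′′(0) = 32
p^(4)(0) = -256
p^(5)(0) = 3328
So c_5 = p^(5)(0)/5! = 416/15.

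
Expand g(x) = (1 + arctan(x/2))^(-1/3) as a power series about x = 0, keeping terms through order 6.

Let u equal the inner series; expand the outer function in u and truncate.
g(0) = 1
g′(0) = -1/6
g′′(0) = 1/9
g′′′(0) = -5/108
g^(4)(0) = -1/162
g^(5)(0) = -17/243
g^(6)(0) = 533/1458

533*x^6/1049760 - 17*x^5/29160 - x^4/3888 - 5*x^3/648 + x^2/18 - x/6 + 1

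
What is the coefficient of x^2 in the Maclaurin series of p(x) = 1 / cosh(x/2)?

-1/8

Divide the numerator series by the denominator series (power-series long division).
p(0) = 1
p′(0) = 0
p′′(0) = -1/4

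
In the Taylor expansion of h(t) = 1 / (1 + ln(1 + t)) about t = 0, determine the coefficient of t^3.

Use the geometric series for the reciprocal, then substitute.
h(0) = 1
h′(0) = -1
h′′(0) = 3
h′′′(0) = -14
Dividing each by k! gives the coefficients c_0, ..., c_3.

-7/3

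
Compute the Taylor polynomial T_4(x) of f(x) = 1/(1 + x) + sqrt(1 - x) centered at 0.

Add the two expansions coefficient-wise.
[x^0] = 2;  [x^1] = -3/2;  [x^2] = 7/8;  [x^3] = -17/16;  [x^4] = 123/128.

123*x^4/128 - 17*x^3/16 + 7*x^2/8 - 3*x/2 + 2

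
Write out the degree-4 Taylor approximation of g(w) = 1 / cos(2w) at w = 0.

10*w^4/3 + 2*w^2 + 1

Write the quotient as an unknown series and match coefficients against numerator = denominator · series.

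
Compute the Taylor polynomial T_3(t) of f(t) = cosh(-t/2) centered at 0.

t^2/8 + 1

f(0) = 1
f′(0) = 0
f′′(0) = 1/4
f′′′(0) = 0
Dividing each by k! gives the coefficients c_0, ..., c_3.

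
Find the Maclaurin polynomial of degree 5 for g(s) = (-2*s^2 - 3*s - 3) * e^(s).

Shift and add copies of the series according to the polynomial's terms.
g(0) = -3
g′(0) = -6
g′′(0) = -13
g′′′(0) = -24
g^(4)(0) = -39
g^(5)(0) = -58

-29*s^5/60 - 13*s^4/8 - 4*s^3 - 13*s^2/2 - 6*s - 3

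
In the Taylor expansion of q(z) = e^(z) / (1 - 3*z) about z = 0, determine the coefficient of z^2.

Multiply the numerator's expansion by the denominator's geometric series.
q(0) = 1
q′(0) = 4
q′′(0) = 25

25/2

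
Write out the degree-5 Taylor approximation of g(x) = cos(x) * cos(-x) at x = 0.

x^4/3 - x^2 + 1

Take the Cauchy product of the two expansions.
[x^0] = 1;  [x^1] = 0;  [x^2] = -1;  [x^3] = 0;  [x^4] = 1/3;  [x^5] = 0.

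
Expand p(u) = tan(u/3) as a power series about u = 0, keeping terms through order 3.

Compute the successive derivatives at the expansion point and divide by k!.
p(0) = 0
p′(0) = 1/3
p′′(0) = 0
p′′′(0) = 2/27
The Taylor polynomial is Σ p^(k)(0)/k! · u^k.

u^3/81 + u/3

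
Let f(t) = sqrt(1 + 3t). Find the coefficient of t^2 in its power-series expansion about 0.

-9/8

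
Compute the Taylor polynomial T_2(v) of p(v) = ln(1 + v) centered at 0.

-v^2/2 + v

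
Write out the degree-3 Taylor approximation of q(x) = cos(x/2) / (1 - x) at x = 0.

Write out both Maclaurin series and multiply, keeping only the needed powers.
[x^0] = 1;  [x^1] = 1;  [x^2] = 7/8;  [x^3] = 7/8.

7*x^3/8 + 7*x^2/8 + x + 1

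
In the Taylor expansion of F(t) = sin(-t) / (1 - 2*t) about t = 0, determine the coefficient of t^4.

-23/3

Use 1/(1 - r) = Σ r^k on the denominator, then take the Cauchy product.
F(0) = 0
F′(0) = -1
F′′(0) = -4
F′′′(0) = -23
F^(4)(0) = -184
So c_4 = F^(4)(0)/4! = -23/3.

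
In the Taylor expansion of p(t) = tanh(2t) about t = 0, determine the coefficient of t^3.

Compute the successive derivatives at the expansion point and divide by k!.
[t^0] = 0;  [t^1] = 2;  [t^2] = 0;  [t^3] = -8/3.

-8/3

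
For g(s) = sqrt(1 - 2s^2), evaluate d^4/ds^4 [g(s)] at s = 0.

Differentiate repeatedly and evaluate at the center.
The coefficient of s^4 in the expansion is -1/2, so g^(4)(0) = 4! * (-1/2) = -12.

-12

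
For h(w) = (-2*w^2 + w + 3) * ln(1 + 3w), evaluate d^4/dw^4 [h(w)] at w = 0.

-1026

Multiply each power in the prefactor through the base expansion.
From the series, [w^4] h = -171/4; multiply by 4! = 24 to get -1026.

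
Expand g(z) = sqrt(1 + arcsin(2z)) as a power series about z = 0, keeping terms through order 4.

-31*z^4/24 + 7*z^3/6 - z^2/2 + z + 1

Let u equal the inner series; expand the outer function in u and truncate.
g(0) = 1
g′(0) = 1
g′′(0) = -1
g′′′(0) = 7
g^(4)(0) = -31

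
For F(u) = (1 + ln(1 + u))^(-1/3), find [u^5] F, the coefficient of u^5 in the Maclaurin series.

-7051/7290

Plug the Maclaurin series of the inner function into that of the outer and collect terms.
[u^0] = 1;  [u^1] = -1/3;  [u^2] = 7/18;  [u^3] = -41/81;  [u^4] = 671/972;  [u^5] = -7051/7290.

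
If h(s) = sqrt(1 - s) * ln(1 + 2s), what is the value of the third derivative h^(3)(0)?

41/2

Expand each factor separately, then convolve coefficients.
From the series, [s^3] h = 41/12; multiply by 3! = 6 to get 41/2.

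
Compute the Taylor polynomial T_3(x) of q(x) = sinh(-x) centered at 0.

Differentiate repeatedly and evaluate at the center.
[x^0] = 0;  [x^1] = -1;  [x^2] = 0;  [x^3] = -1/6.

-x^3/6 - x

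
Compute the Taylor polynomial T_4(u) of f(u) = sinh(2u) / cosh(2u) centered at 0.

-8*u^3/3 + 2*u

Divide the numerator series by the denominator series (power-series long division).
f(0) = 0
f′(0) = 2
f′′(0) = 0
f′′′(0) = -16
f^(4)(0) = 0
The Taylor polynomial is Σ f^(k)(0)/k! · u^k.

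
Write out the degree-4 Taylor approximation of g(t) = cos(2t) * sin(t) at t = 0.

-13*t^3/6 + t

Take the Cauchy product of the two expansions.
[t^0] = 0;  [t^1] = 1;  [t^2] = 0;  [t^3] = -13/6;  [t^4] = 0.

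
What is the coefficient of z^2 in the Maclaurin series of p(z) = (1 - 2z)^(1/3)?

Apply the Taylor formula c_k = f^(k)(a)/k!.
p(0) = 1
p′(0) = -2/3
p′′(0) = -8/9
So c_2 = p′′(0)/2! = -4/9.

-4/9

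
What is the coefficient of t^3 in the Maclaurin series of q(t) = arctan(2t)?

Use the known series and substitute for the argument.
[t^0] = 0;  [t^1] = 2;  [t^2] = 0;  [t^3] = -8/3.

-8/3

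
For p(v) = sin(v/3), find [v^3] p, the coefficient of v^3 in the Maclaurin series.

-1/162

Apply the Taylor formula c_k = f^(k)(a)/k!.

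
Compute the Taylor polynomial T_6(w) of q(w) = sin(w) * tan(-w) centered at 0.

-31*w^6/360 - w^4/6 - w^2

Expand each factor separately, then convolve coefficients.
q(0) = 0
q′(0) = 0
q′′(0) = -2
q′′′(0) = 0
q^(4)(0) = -4
q^(5)(0) = 0
q^(6)(0) = -62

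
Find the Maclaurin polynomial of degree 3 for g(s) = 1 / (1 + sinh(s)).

-7*s^3/6 + s^2 - s + 1

Use the geometric series for the reciprocal, then substitute.
g(0) = 1
g′(0) = -1
g′′(0) = 2
g′′′(0) = -7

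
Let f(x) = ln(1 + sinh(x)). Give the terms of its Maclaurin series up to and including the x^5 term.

3*x^5/8 - 5*x^4/12 + x^3/2 - x^2/2 + x

Let u equal the inner series; expand the outer function in u and truncate.
f(0) = 0
f′(0) = 1
f′′(0) = -1
f′′′(0) = 3
f^(4)(0) = -10
f^(5)(0) = 45
Then c_k = f^(k)(0)/k! gives each Taylor coefficient.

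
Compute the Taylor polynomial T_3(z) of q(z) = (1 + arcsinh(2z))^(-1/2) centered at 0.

-11*z^3/6 + 3*z^2/2 - z + 1

Substitute the inner expansion into the outer series and collect powers.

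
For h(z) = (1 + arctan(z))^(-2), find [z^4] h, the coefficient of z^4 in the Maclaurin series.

Let u equal the inner series; expand the outer function in u and truncate.
h(0) = 1
h′(0) = -2
h′′(0) = 6
h′′′(0) = -20
h^(4)(0) = 72
So c_4 = h^(4)(0)/4! = 3.

3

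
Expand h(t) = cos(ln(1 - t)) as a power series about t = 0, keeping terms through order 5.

Compose series: expand the inner function first, then feed it into the outer expansion.
h(0) = 1
h′(0) = 0
h′′(0) = -1
h′′′(0) = -3
h^(4)(0) = -10
h^(5)(0) = -40
Dividing each by k! gives the coefficients c_0, ..., c_5.

-t^5/3 - 5*t^4/12 - t^3/2 - t^2/2 + 1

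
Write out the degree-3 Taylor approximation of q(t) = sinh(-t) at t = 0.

-t^3/6 - t

Differentiate repeatedly and evaluate at the center.
q(0) = 0
q′(0) = -1
q′′(0) = 0
q′′′(0) = -1
The Taylor polynomial is Σ q^(k)(0)/k! · t^k.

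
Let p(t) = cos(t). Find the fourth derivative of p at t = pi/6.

sqrt(3)/2

The coefficient of (t - pi/6)^4 in the expansion is sqrt(3)/48, so p^(4)(pi/6) = 4! * (sqrt(3)/48) = sqrt(3)/2.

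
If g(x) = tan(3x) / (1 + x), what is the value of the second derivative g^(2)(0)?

Expand each factor separately, then convolve coefficients.
The coefficient of x^2 in the expansion is -3, so g′′(0) = 2! * (-3) = -6.

-6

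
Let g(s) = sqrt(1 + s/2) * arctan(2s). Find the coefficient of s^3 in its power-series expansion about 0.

Take the Cauchy product of the two expansions.
g(0) = 0
g′(0) = 2
g′′(0) = 1
g′′′(0) = -131/8
So c_3 = g′′′(0)/3! = -131/48.

-131/48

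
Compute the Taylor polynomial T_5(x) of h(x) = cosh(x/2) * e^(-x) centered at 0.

-61*x^5/1920 + 41*x^4/384 - 7*x^3/24 + 5*x^2/8 - x + 1

Take the Cauchy product of the two expansions.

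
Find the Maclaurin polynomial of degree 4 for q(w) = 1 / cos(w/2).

5*w^4/384 + w^2/8 + 1

Write the quotient as an unknown series and match coefficients against numerator = denominator · series.
q(0) = 1
q′(0) = 0
q′′(0) = 1/4
q′′′(0) = 0
q^(4)(0) = 5/16
Then c_k = q^(k)(0)/k! gives each Taylor coefficient.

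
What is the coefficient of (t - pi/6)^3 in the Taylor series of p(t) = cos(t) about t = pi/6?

1/12

[(t - pi/6)^0] = sqrt(3)/2;  [(t - pi/6)^1] = -1/2;  [(t - pi/6)^2] = -sqrt(3)/4;  [(t - pi/6)^3] = 1/12.
So c_3 = p′′′(pi/6)/3! = 1/12.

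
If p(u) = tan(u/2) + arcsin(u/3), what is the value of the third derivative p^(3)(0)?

Add the two expansions coefficient-wise.
The coefficient of u^3 in the expansion is 31/648, so p′′′(0) = 3! * (31/648) = 31/108.

31/108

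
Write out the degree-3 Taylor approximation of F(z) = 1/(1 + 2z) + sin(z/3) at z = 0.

-1297*z^3/162 + 4*z^2 - 5*z/3 + 1

Expand each term separately and add.
F(0) = 1
F′(0) = -5/3
F′′(0) = 8
F′′′(0) = -1297/27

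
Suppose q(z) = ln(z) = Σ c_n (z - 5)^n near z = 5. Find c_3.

1/375

Use the known series and substitute for the argument.
q(5) = ln(5)
q′(5) = 1/5
q′′(5) = -1/25
q′′′(5) = 2/125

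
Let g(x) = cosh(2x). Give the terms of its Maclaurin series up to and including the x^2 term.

2*x^2 + 1

g(0) = 1
g′(0) = 0
g′′(0) = 4
Dividing each by k! gives the coefficients c_0, ..., c_2.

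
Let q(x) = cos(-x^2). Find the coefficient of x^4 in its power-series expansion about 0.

Use the known series and substitute for the argument.
q(0) = 1
q′(0) = 0
q′′(0) = 0
q′′′(0) = 0
q^(4)(0) = -12
So c_4 = q^(4)(0)/4! = -1/2.

-1/2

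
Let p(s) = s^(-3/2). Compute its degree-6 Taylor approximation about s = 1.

3003*(s - 1)^6/1024 - 693*(s - 1)^5/256 + 315*(s - 1)^4/128 - 35*(s - 1)^3/16 + 15*(s - 1)^2/8 - 3*(s - 1)/2 + 1

[(s - 1)^0] = 1;  [(s - 1)^1] = -3/2;  [(s - 1)^2] = 15/8;  [(s - 1)^3] = -35/16;  [(s - 1)^4] = 315/128;  [(s - 1)^5] = -693/256;  [(s - 1)^6] = 3003/1024.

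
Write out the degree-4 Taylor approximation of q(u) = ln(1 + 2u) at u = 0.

q(0) = 0
q′(0) = 2
q′′(0) = -4
q′′′(0) = 16
q^(4)(0) = -96

-4*u^4 + 8*u^3/3 - 2*u^2 + 2*u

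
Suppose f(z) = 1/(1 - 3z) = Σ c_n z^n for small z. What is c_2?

9

f(0) = 1
f′(0) = 3
f′′(0) = 18
Then c_k = f^(k)(0)/k! gives each Taylor coefficient.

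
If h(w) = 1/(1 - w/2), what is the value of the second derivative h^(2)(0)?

The coefficient of w^2 in the expansion is 1/4, so h′′(0) = 2! * (1/4) = 1/2.

1/2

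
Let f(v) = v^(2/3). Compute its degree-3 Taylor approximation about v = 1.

Use the known series and substitute for the argument.

4*(v - 1)^3/81 - (v - 1)^2/9 + 2*(v - 1)/3 + 1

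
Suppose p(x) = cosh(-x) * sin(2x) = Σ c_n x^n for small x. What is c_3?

-1/3

Expand each factor separately, then convolve coefficients.
[x^0] = 0;  [x^1] = 2;  [x^2] = 0;  [x^3] = -1/3.
So c_3 = p′′′(0)/3! = -1/3.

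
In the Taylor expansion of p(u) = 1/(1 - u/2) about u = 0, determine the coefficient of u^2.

[u^0] = 1;  [u^1] = 1/2;  [u^2] = 1/4.

1/4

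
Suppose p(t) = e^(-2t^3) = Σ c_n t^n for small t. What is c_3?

-2

[t^0] = 1;  [t^1] = 0;  [t^2] = 0;  [t^3] = -2.
So c_3 = p′′′(0)/3! = -2.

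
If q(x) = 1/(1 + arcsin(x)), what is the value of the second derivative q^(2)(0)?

Plug the Maclaurin series of the inner function into that of the outer and collect terms.
From the series, [x^2] q = 1; multiply by 2! = 2 to get 2.

2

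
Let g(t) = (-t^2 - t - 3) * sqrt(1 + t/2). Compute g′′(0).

Distribute the polynomial across the series and collect like powers.
From the series, [t^2] g = -37/32; multiply by 2! = 2 to get -37/16.

-37/16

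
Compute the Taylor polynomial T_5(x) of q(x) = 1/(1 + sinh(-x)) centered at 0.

Plug the Maclaurin series of the inner function into that of the outer and collect terms.
q(0) = 1
q′(0) = 1
q′′(0) = 2
q′′′(0) = 7
q^(4)(0) = 32
q^(5)(0) = 181
Dividing each by k! gives the coefficients c_0, ..., c_5.

181*x^5/120 + 4*x^4/3 + 7*x^3/6 + x^2 + x + 1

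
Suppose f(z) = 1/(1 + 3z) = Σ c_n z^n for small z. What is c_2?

Differentiate repeatedly and evaluate at the center.
f(0) = 1
f′(0) = -3
f′′(0) = 18
Dividing each by k! gives the coefficients c_0, ..., c_2.

9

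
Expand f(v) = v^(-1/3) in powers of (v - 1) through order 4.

35*(v - 1)^4/243 - 14*(v - 1)^3/81 + 2*(v - 1)^2/9 - (v - 1)/3 + 1

Differentiate repeatedly and evaluate at the center.
f(1) = 1
f′(1) = -1/3
f′′(1) = 4/9
f′′′(1) = -28/27
f^(4)(1) = 280/81
Then c_k = f^(k)(1)/k! gives each Taylor coefficient.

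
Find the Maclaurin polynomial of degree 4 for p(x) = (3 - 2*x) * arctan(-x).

-2*x^4/3 + x^3 + 2*x^2 - 3*x

Shift and add copies of the series according to the polynomial's terms.
p(0) = 0
p′(0) = -3
p′′(0) = 4
p′′′(0) = 6
p^(4)(0) = -16
The Taylor polynomial is Σ p^(k)(0)/k! · x^k.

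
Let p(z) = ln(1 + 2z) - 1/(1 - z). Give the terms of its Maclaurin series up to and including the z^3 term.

Combine the two series term by term.
p(0) = -1
p′(0) = 1
p′′(0) = -6
p′′′(0) = 10
The Taylor polynomial is Σ p^(k)(0)/k! · z^k.

5*z^3/3 - 3*z^2 + z - 1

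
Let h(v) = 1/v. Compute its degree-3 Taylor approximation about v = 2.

h(2) = 1/2
h′(2) = -1/4
h′′(2) = 1/4
h′′′(2) = -3/8

-(v - 2)^3/16 + (v - 2)^2/8 - (v - 2)/4 + 1/2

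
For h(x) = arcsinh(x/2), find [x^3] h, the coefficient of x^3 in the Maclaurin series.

-1/48

Compute the successive derivatives at the expansion point and divide by k!.
h(0) = 0
h′(0) = 1/2
h′′(0) = 0
h′′′(0) = -1/8
So c_3 = h′′′(0)/3! = -1/48.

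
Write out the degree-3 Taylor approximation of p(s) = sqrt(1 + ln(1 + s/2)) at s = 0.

17*s^3/384 - 3*s^2/32 + s/4 + 1

Let u equal the inner series; expand the outer function in u and truncate.
p(0) = 1
p′(0) = 1/4
p′′(0) = -3/16
p′′′(0) = 17/64
The Taylor polynomial is Σ p^(k)(0)/k! · s^k.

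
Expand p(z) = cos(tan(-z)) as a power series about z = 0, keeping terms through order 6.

-97*z^6/720 - 7*z^4/24 - z^2/2 + 1

Let u equal the inner series; expand the outer function in u and truncate.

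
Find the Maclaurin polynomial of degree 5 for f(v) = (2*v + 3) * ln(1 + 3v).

1053*v^5/10 - 171*v^4/4 + 18*v^3 - 15*v^2/2 + 9*v

Shift and add copies of the series according to the polynomial's terms.
[v^0] = 0;  [v^1] = 9;  [v^2] = -15/2;  [v^3] = 18;  [v^4] = -171/4;  [v^5] = 1053/10.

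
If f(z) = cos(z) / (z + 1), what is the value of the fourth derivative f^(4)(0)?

13

Multiply the numerator's expansion by the denominator's geometric series.
From the series, [z^4] f = 13/24; multiply by 4! = 24 to get 13.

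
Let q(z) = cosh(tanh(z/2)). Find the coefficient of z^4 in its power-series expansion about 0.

-7/384

Let u equal the inner series; expand the outer function in u and truncate.
q(0) = 1
q′(0) = 0
q′′(0) = 1/4
q′′′(0) = 0
q^(4)(0) = -7/16
Dividing each by k! gives the coefficients c_0, ..., c_4.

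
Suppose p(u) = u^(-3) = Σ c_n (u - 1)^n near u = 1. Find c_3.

-10

Apply the Taylor formula c_k = f^(k)(a)/k!.
p(1) = 1
p′(1) = -3
p′′(1) = 12
p′′′(1) = -60
So c_3 = p′′′(1)/3! = -10.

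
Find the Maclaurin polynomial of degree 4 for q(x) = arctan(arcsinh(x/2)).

-x^3/16 + x/2

Let u equal the inner series; expand the outer function in u and truncate.
q(0) = 0
q′(0) = 1/2
q′′(0) = 0
q′′′(0) = -3/8
q^(4)(0) = 0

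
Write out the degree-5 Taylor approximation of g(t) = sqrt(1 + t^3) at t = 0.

[t^0] = 1;  [t^1] = 0;  [t^2] = 0;  [t^3] = 1/2;  [t^4] = 0;  [t^5] = 0.

t^3/2 + 1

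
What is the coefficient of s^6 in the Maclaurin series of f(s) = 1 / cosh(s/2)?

Write the quotient as an unknown series and match coefficients against numerator = denominator · series.
f(0) = 1
f′(0) = 0
f′′(0) = -1/4
f′′′(0) = 0
f^(4)(0) = 5/16
f^(5)(0) = 0
f^(6)(0) = -61/64
Dividing each by k! gives the coefficients c_0, ..., c_6.

-61/46080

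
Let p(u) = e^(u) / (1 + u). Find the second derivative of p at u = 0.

1

Multiply the two series term by term and collect like powers.
From the series, [u^2] p = 1/2; multiply by 2! = 2 to get 1.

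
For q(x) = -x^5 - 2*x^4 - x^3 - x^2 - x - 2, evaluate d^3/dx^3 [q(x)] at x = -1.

Differentiate repeatedly and evaluate at the center.
The coefficient of (x + 1)^3 in the expansion is -3, so q′′′(-1) = 3! * (-3) = -18.

-18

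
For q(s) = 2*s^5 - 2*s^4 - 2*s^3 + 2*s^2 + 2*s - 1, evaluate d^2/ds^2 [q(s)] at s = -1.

-48

The coefficient of (s + 1)^2 in the expansion is -24, so q′′(-1) = 2! * (-24) = -48.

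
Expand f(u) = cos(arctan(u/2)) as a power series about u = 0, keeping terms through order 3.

Compose series: expand the inner function first, then feed it into the outer expansion.
f(0) = 1
f′(0) = 0
f′′(0) = -1/4
f′′′(0) = 0

1 - u^2/8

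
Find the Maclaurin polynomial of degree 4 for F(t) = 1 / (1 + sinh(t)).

4*t^4/3 - 7*t^3/6 + t^2 - t + 1

Write 1/(1+u) = 1 - u + u^2 - u^3 + ... and substitute the series for u.
[t^0] = 1;  [t^1] = -1;  [t^2] = 1;  [t^3] = -7/6;  [t^4] = 4/3.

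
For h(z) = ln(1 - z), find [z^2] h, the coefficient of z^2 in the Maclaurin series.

-1/2

h(0) = 0
h′(0) = -1
h′′(0) = -1
Dividing each by k! gives the coefficients c_0, ..., c_2.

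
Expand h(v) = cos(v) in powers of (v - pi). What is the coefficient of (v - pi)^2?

Differentiate repeatedly and evaluate at the center.
[(v - pi)^0] = -1;  [(v - pi)^1] = 0;  [(v - pi)^2] = 1/2.
So c_2 = h′′(pi)/2! = 1/2.

1/2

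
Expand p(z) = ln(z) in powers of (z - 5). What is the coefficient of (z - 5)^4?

-1/2500

[(z - 5)^0] = ln(5);  [(z - 5)^1] = 1/5;  [(z - 5)^2] = -1/50;  [(z - 5)^3] = 1/375;  [(z - 5)^4] = -1/2500.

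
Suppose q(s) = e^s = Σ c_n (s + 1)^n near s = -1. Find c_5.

e^(-1)/120

q(-1) = e^(-1)
q′(-1) = e^(-1)
q′′(-1) = e^(-1)
q′′′(-1) = e^(-1)
q^(4)(-1) = e^(-1)
q^(5)(-1) = e^(-1)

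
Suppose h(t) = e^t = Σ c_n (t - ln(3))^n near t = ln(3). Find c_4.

1/8

Use the known series and substitute for the argument.
[(t - ln(3))^0] = 3;  [(t - ln(3))^1] = 3;  [(t - ln(3))^2] = 3/2;  [(t - ln(3))^3] = 1/2;  [(t - ln(3))^4] = 1/8.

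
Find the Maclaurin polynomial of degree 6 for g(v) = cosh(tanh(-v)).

Plug the Maclaurin series of the inner function into that of the outer and collect terms.
[v^0] = 1;  [v^1] = 0;  [v^2] = 1/2;  [v^3] = 0;  [v^4] = -7/24;  [v^5] = 0;  [v^6] = 97/720.

97*v^6/720 - 7*v^4/24 + v^2/2 + 1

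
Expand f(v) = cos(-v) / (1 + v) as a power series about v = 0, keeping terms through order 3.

-v^3/2 + v^2/2 - v + 1

Write out both Maclaurin series and multiply, keeping only the needed powers.
f(0) = 1
f′(0) = -1
f′′(0) = 1
f′′′(0) = -3
Then c_k = f^(k)(0)/k! gives each Taylor coefficient.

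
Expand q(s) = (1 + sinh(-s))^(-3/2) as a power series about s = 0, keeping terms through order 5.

4881*s^5/1280 + 395*s^4/128 + 39*s^3/16 + 15*s^2/8 + 3*s/2 + 1

Substitute the inner expansion into the outer series and collect powers.
q(0) = 1
q′(0) = 3/2
q′′(0) = 15/4
q′′′(0) = 117/8
q^(4)(0) = 1185/16
q^(5)(0) = 14643/32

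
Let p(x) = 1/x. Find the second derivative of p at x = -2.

The coefficient of (x + 2)^2 in the expansion is -1/8, so p′′(-2) = 2! * (-1/8) = -1/4.

-1/4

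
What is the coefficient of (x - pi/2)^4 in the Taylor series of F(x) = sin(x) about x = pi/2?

1/24

Differentiate repeatedly and evaluate at the center.
[(x - pi/2)^0] = 1;  [(x - pi/2)^1] = 0;  [(x - pi/2)^2] = -1/2;  [(x - pi/2)^3] = 0;  [(x - pi/2)^4] = 1/24.
So c_4 = F^(4)(pi/2)/4! = 1/24.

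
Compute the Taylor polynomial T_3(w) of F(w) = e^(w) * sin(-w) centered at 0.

-w^3/3 - w^2 - w

Multiply the two series term by term and collect like powers.
[w^0] = 0;  [w^1] = -1;  [w^2] = -1;  [w^3] = -1/3.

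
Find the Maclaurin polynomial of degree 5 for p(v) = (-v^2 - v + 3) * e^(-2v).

Multiply each power in the prefactor through the base expansion.
p(0) = 3
p′(0) = -7
p′′(0) = 14
p′′′(0) = -24
p^(4)(0) = 32
p^(5)(0) = -16
The Taylor polynomial is Σ p^(k)(0)/k! · v^k.

-2*v^5/15 + 4*v^4/3 - 4*v^3 + 7*v^2 - 7*v + 3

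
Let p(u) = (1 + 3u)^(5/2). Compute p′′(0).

135/4

Use the known series and substitute for the argument.
The coefficient of u^2 in the expansion is 135/8, so p′′(0) = 2! * (135/8) = 135/4.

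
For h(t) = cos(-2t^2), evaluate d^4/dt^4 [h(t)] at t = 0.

Apply the Taylor formula c_k = f^(k)(a)/k!.
From the series, [t^4] h = -2; multiply by 4! = 24 to get -48.

-48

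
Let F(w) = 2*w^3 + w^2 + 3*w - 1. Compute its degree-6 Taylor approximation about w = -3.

2*(w + 3)^3 - 17*(w + 3)^2 + 51*(w + 3) - 55

[(w + 3)^0] = -55;  [(w + 3)^1] = 51;  [(w + 3)^2] = -17;  [(w + 3)^3] = 2;  [(w + 3)^4] = 0;  [(w + 3)^5] = 0;  [(w + 3)^6] = 0.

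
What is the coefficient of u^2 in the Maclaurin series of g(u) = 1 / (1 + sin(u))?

Expand as Σ (-1)^k u^k with u equal to the inner function's series.
g(0) = 1
g′(0) = -1
g′′(0) = 2
The Taylor polynomial is Σ g^(k)(0)/k! · u^k.

1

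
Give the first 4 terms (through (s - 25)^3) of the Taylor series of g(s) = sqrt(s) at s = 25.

(s - 25)^3/50000 - (s - 25)^2/1000 + (s - 25)/10 + 5

g(25) = 5
g′(25) = 1/10
g′′(25) = -1/500
g′′′(25) = 3/25000
Dividing each by k! gives the coefficients c_0, ..., c_3.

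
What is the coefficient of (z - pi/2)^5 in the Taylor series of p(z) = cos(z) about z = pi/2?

-1/120

[(z - pi/2)^0] = 0;  [(z - pi/2)^1] = -1;  [(z - pi/2)^2] = 0;  [(z - pi/2)^3] = 1/6;  [(z - pi/2)^4] = 0;  [(z - pi/2)^5] = -1/120.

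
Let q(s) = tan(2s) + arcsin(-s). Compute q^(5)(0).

503

Combine the two series term by term.
The coefficient of s^5 in the expansion is 503/120, so q^(5)(0) = 5! * (503/120) = 503.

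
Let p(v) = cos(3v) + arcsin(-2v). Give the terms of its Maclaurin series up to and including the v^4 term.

27*v^4/8 - 4*v^3/3 - 9*v^2/2 - 2*v + 1

Expand each term separately and add.
[v^0] = 1;  [v^1] = -2;  [v^2] = -9/2;  [v^3] = -4/3;  [v^4] = 27/8.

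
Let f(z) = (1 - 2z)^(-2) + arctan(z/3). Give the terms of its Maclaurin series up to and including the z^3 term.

Add the two expansions coefficient-wise.
f(0) = 1
f′(0) = 13/3
f′′(0) = 24
f′′′(0) = 5182/27

2591*z^3/81 + 12*z^2 + 13*z/3 + 1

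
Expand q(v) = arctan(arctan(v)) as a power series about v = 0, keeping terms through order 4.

-2*v^3/3 + v

Substitute the inner expansion into the outer series and collect powers.
[v^0] = 0;  [v^1] = 1;  [v^2] = 0;  [v^3] = -2/3;  [v^4] = 0.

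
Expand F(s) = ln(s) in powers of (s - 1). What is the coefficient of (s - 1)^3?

[(s - 1)^0] = 0;  [(s - 1)^1] = 1;  [(s - 1)^2] = -1/2;  [(s - 1)^3] = 1/3.

1/3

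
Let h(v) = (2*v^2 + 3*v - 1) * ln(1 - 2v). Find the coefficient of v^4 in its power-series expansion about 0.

Shift and add copies of the series according to the polynomial's terms.
[v^0] = 0;  [v^1] = 2;  [v^2] = -4;  [v^3] = -22/3;  [v^4] = -8.

-8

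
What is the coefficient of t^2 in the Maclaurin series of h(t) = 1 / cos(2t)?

2

Invert the denominator's series and multiply.
h(0) = 1
h′(0) = 0
h′′(0) = 4
So c_2 = h′′(0)/2! = 2.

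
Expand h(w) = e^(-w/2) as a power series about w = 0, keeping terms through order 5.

h(0) = 1
h′(0) = -1/2
h′′(0) = 1/4
h′′′(0) = -1/8
h^(4)(0) = 1/16
h^(5)(0) = -1/32

-w^5/3840 + w^4/384 - w^3/48 + w^2/8 - w/2 + 1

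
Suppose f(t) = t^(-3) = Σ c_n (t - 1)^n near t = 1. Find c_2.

6

[(t - 1)^0] = 1;  [(t - 1)^1] = -3;  [(t - 1)^2] = 6.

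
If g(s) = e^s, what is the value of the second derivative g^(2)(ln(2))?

2

The coefficient of (s - ln(2))^2 in the expansion is 1, so g′′(ln(2)) = 2! * (1) = 2.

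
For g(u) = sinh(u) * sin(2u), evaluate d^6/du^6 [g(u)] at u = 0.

Multiply the two series term by term and collect like powers.
From the series, [u^6] g = 11/180; multiply by 6! = 720 to get 44.

44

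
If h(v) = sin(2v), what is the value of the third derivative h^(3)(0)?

-8

The coefficient of v^3 in the expansion is -4/3, so h′′′(0) = 3! * (-4/3) = -8.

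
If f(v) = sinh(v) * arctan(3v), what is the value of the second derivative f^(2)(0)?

6

Write out both Maclaurin series and multiply, keeping only the needed powers.
From the series, [v^2] f = 3; multiply by 2! = 2 to get 6.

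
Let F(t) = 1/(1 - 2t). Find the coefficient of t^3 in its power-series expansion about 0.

8

F(0) = 1
F′(0) = 2
F′′(0) = 8
F′′′(0) = 48
Dividing each by k! gives the coefficients c_0, ..., c_3.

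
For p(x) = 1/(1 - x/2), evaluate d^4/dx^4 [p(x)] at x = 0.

The coefficient of x^4 in the expansion is 1/16, so p^(4)(0) = 4! * (1/16) = 3/2.

3/2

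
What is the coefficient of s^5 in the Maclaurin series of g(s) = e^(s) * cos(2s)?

Multiply the two series term by term and collect like powers.
g(0) = 1
g′(0) = 1
g′′(0) = -3
g′′′(0) = -11
g^(4)(0) = -7
g^(5)(0) = 41
So c_5 = g^(5)(0)/5! = 41/120.

41/120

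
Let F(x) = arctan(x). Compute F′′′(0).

Use the known series and substitute for the argument.
From the series, [x^3] F = -1/3; multiply by 3! = 6 to get -2.

-2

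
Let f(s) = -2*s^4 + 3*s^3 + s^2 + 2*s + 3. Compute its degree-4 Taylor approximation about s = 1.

Compute the successive derivatives at the expansion point and divide by k!.
[(s - 1)^0] = 7;  [(s - 1)^1] = 5;  [(s - 1)^2] = -2;  [(s - 1)^3] = -5;  [(s - 1)^4] = -2.

-2*(s - 1)^4 - 5*(s - 1)^3 - 2*(s - 1)^2 + 5*(s - 1) + 7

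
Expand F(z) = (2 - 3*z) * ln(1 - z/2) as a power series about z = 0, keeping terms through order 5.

11*z^5/320 + 3*z^4/32 + 7*z^3/24 + 5*z^2/4 - z

Shift and add copies of the series according to the polynomial's terms.
[z^0] = 0;  [z^1] = -1;  [z^2] = 5/4;  [z^3] = 7/24;  [z^4] = 3/32;  [z^5] = 11/320.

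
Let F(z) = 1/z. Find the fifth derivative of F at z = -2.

From the series, [(z + 2)^5] F = -1/64; multiply by 5! = 120 to get -15/8.

-15/8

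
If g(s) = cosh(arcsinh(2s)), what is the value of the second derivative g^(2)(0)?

4

Plug the Maclaurin series of the inner function into that of the outer and collect terms.
From the series, [s^2] g = 2; multiply by 2! = 2 to get 4.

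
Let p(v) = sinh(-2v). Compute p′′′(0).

-8

The coefficient of v^3 in the expansion is -4/3, so p′′′(0) = 3! * (-4/3) = -8.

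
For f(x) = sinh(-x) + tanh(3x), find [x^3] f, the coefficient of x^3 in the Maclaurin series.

Add the two expansions coefficient-wise.
f(0) = 0
f′(0) = 2
f′′(0) = 0
f′′′(0) = -55

-55/6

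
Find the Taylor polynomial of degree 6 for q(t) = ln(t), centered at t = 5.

q(5) = ln(5)
q′(5) = 1/5
q′′(5) = -1/25
q′′′(5) = 2/125
q^(4)(5) = -6/625
q^(5)(5) = 24/3125
q^(6)(5) = -24/3125

-(t - 5)^6/93750 + (t - 5)^5/15625 - (t - 5)^4/2500 + (t - 5)^3/375 - (t - 5)^2/50 + (t - 5)/5 + ln(5)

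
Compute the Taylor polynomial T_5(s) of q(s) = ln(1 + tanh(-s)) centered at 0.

Compose series: expand the inner function first, then feed it into the outer expansion.
q(0) = 0
q′(0) = -1
q′′(0) = -1
q′′′(0) = 0
q^(4)(0) = 2
q^(5)(0) = 0

s^4/12 - s^2/2 - s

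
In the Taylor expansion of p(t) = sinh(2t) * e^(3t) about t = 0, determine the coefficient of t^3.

31/3

Take the Cauchy product of the two expansions.
[t^0] = 0;  [t^1] = 2;  [t^2] = 6;  [t^3] = 31/3.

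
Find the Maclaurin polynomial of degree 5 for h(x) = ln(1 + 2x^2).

-2*x^4 + 2*x^2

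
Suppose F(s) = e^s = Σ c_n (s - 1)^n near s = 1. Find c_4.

F(1) = e
F′(1) = e
F′′(1) = e
F′′′(1) = e
F^(4)(1) = e

e/24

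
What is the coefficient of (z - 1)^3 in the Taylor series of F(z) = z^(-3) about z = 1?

F(1) = 1
F′(1) = -3
F′′(1) = 12
F′′′(1) = -60
The Taylor polynomial is Σ F^(k)(1)/k! · (z - 1)^k.

-10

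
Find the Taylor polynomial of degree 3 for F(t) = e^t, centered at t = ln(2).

(t - ln(2))^3/3 + (t - ln(2))^2 + 2*(t - ln(2)) + 2

F(ln(2)) = 2
F′(ln(2)) = 2
F′′(ln(2)) = 2
F′′′(ln(2)) = 2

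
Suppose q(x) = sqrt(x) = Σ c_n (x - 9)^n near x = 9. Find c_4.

q(9) = 3
q′(9) = 1/6
q′′(9) = -1/108
q′′′(9) = 1/648
q^(4)(9) = -5/11664
So c_4 = q^(4)(9)/4! = -5/279936.

-5/279936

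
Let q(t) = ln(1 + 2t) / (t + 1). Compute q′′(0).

-8

Expand 1/(denominator) as a geometric series and multiply by the numerator's series.
The coefficient of t^2 in the expansion is -4, so q′′(0) = 2! * (-4) = -8.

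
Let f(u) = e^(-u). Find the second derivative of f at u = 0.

1

The coefficient of u^2 in the expansion is 1/2, so f′′(0) = 2! * (1/2) = 1.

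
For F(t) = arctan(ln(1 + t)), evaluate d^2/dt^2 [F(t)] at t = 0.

Substitute the inner expansion into the outer series and collect powers.
The coefficient of t^2 in the expansion is -1/2, so F′′(0) = 2! * (-1/2) = -1.

-1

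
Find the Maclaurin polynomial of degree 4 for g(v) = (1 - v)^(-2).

g(0) = 1
g′(0) = 2
g′′(0) = 6
g′′′(0) = 24
g^(4)(0) = 120

5*v^4 + 4*v^3 + 3*v^2 + 2*v + 1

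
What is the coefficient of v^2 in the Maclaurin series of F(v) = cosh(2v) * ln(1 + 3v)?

Multiply the two series term by term and collect like powers.
[v^0] = 0;  [v^1] = 3;  [v^2] = -9/2.

-9/2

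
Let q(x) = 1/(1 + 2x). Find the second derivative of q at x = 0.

8

Compute the successive derivatives at the expansion point and divide by k!.
The coefficient of x^2 in the expansion is 4, so q′′(0) = 2! * (4) = 8.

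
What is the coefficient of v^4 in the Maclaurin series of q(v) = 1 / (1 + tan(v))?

Write 1/(1+u) = 1 - u + u^2 - u^3 + ... and substitute the series for u.
q(0) = 1
q′(0) = -1
q′′(0) = 2
q′′′(0) = -8
q^(4)(0) = 40

5/3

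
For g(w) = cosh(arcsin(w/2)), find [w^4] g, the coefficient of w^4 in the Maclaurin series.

Let u equal the inner series; expand the outer function in u and truncate.
g(0) = 1
g′(0) = 0
g′′(0) = 1/4
g′′′(0) = 0
g^(4)(0) = 5/16
So c_4 = g^(4)(0)/4! = 5/384.

5/384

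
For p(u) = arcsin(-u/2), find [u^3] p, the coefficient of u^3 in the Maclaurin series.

p(0) = 0
p′(0) = -1/2
p′′(0) = 0
p′′′(0) = -1/8

-1/48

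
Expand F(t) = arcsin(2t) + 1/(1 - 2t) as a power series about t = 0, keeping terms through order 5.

172*t^5/5 + 16*t^4 + 28*t^3/3 + 4*t^2 + 4*t + 1

Combine the two series term by term.
[t^0] = 1;  [t^1] = 4;  [t^2] = 4;  [t^3] = 28/3;  [t^4] = 16;  [t^5] = 172/5.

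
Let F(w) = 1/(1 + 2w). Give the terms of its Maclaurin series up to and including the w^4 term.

Apply the Taylor formula c_k = f^(k)(a)/k!.
F(0) = 1
F′(0) = -2
F′′(0) = 8
F′′′(0) = -48
F^(4)(0) = 384

16*w^4 - 8*w^3 + 4*w^2 - 2*w + 1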